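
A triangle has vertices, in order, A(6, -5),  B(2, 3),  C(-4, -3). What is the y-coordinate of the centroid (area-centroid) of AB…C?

Apply the surveyor's formula. First the cross-terms c_i = x_i·y_{i+1} − x_{i+1}·y_i:
  28, 6, 38  ⇒  2A = 72, A = 36.
Then Σ (y_i + y_{i+1})·c_i = -360, so ȳ = -360 / (6·36) = -5/3.

-5/3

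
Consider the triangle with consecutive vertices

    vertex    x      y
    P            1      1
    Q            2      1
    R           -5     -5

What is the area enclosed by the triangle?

Σ = (-1) + (-5) + (0) = -6
Area = |Σ|/2 = 3.

3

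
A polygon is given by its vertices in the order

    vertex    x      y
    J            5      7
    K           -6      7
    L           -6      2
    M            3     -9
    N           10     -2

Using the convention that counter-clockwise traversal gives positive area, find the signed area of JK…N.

159.5

Apply Gauss's area formula: 2A = Σ (x_i·y_{i+1} − x_{i+1}·y_i), indices taken mod 5.
Σ = (77) + (30) + (48) + (84) + (80) = 319
Signed area = Σ/2 = 159.5 (positive ⇒ counter-clockwise traversal).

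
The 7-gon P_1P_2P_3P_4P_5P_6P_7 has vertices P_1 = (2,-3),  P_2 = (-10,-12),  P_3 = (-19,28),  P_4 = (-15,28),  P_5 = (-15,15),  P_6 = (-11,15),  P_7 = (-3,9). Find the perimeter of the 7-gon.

|P_1P_2| = √((-12)² + (-9)²) = √225 = 15
|P_2P_3| = √((-9)² + (40)²) = √1681 = 41
|P_3P_4| = √((4)² + (0)²) = √16 = 4
|P_4P_5| = √((0)² + (-13)²) = √169 = 13
|P_5P_6| = √((4)² + (0)²) = √16 = 4
|P_6P_7| = √((8)² + (-6)²) = √100 = 10
|P_7P_1| = √((5)² + (-12)²) = √169 = 13
Perimeter = 15 + 41 + 4 + 13 + 4 + 10 + 13 = 100.

100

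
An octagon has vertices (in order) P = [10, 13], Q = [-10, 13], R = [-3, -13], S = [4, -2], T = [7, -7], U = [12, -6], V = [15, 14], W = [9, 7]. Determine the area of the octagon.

399.5

Apply the surveyor's formula: 2A = Σ (x_i·y_{i+1} − x_{i+1}·y_i), indices taken mod 8.
Σ = (260) + (169) + (58) + (-14) + (42) + (258) + (-21) + (47) = 799
Area = |Σ|/2 = 399.5.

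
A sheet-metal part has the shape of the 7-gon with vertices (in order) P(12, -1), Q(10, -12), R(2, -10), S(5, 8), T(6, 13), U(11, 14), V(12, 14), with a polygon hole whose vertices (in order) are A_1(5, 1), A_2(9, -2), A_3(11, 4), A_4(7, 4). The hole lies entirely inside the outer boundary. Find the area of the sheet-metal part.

Outer boundary:
Σ = (-134) + (-76) + (66) + (17) + (-59) + (-14) + (-180) = -380
Area = |Σ|/2 = 190.
Hole:
Σ = (-19) + (58) + (16) + (-13) = 42
Area = |Σ|/2 = 21.
Net area = 190 − 21 = 169.

169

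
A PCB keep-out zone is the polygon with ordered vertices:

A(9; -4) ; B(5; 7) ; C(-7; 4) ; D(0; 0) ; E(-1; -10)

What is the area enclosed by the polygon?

Apply Gauss's area formula: 2A = Σ (x_i·y_{i+1} − x_{i+1}·y_i), indices taken mod 5.
Σ = (83) + (69) + (0) + (0) + (94) = 246
Area = |Σ|/2 = 123.

123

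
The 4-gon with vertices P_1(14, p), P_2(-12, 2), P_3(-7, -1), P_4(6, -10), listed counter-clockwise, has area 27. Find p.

-12

Write out the shoelace sum; only the two edges meeting at P_1 involve p:
2·Area = [(6·p − 14·(-10)) + (14·2 − (-12)·p)] + 102
       = 18·p + 270 = 54
⇒ p = -12.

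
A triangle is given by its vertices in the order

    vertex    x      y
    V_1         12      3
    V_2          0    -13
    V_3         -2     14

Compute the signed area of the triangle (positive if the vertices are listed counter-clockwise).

-178

Apply the shoelace formula: 2A = Σ (x_i·y_{i+1} − x_{i+1}·y_i), indices taken mod 3.
Σ = (-156) + (-26) + (-174) = -356
Signed area = Σ/2 = -178 (negative ⇒ clockwise traversal).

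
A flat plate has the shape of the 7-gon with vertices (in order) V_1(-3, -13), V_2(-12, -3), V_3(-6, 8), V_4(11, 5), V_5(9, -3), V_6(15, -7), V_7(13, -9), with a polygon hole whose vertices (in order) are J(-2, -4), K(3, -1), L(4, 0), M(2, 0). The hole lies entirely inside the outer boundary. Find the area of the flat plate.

Outer boundary:
Apply the shoelace formula: 2A = Σ (x_i·y_{i+1} − x_{i+1}·y_i), indices taken mod 7.
Cross-terms: -147, -114, -118, -78, -18, -44, -196  ⇒  Σ = -715
Area = |Σ|/2 = 357.5.
Hole:
Apply the surveyor's formula: 2A = Σ (x_i·y_{i+1} − x_{i+1}·y_i), indices taken mod 4.
Σ = (14) + (4) + (0) + (-8) = 10
Area = |Σ|/2 = 5.
Net area = 357.5 − 5 = 352.5.

352.5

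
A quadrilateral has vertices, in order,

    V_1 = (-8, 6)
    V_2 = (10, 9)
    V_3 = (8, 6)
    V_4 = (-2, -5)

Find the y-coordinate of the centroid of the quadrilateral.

Apply Gauss's area formula. First the cross-terms c_i = x_i·y_{i+1} − x_{i+1}·y_i:
  -132, -12, -28, -52  ⇒  2A = -224, A = -112.
Then Σ (y_i + y_{i+1})·c_i = -2240, so ȳ = -2240 / (6·(-112)) = 10/3.

10/3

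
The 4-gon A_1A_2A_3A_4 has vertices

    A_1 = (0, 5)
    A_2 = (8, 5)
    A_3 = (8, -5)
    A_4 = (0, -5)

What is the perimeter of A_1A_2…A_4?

|A_1A_2| = √((8)² + (0)²) = √64 = 8
|A_2A_3| = √((0)² + (-10)²) = √100 = 10
|A_3A_4| = √((-8)² + (0)²) = √64 = 8
|A_4A_1| = √((0)² + (10)²) = √100 = 10
Perimeter = 8 + 10 + 8 + 10 = 36.

36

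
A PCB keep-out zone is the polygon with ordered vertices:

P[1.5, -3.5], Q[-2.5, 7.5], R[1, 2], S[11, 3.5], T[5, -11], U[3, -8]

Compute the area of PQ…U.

86.25

Cross-terms: 2.5, -12.5, -18.5, -138.5, -7, 1.5  ⇒  Σ = -172.5
Area = |Σ|/2 = 86.25.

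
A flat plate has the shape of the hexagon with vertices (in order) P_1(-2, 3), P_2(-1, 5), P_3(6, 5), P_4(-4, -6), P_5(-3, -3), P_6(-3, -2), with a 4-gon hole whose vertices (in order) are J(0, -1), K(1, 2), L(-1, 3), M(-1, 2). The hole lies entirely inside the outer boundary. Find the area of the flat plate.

Outer boundary:
Apply the surveyor's formula: 2A = Σ (x_i·y_{i+1} − x_{i+1}·y_i), indices taken mod 6.
Σ = (-7) + (-35) + (-16) + (-6) + (-3) + (-13) = -80
Area = |Σ|/2 = 40.
Hole:
Apply Gauss's area formula: 2A = Σ (x_i·y_{i+1} − x_{i+1}·y_i), indices taken mod 4.
Σ = (1) + (5) + (1) + (1) = 8
Area = |Σ|/2 = 4.
Net area = 40 − 4 = 36.

36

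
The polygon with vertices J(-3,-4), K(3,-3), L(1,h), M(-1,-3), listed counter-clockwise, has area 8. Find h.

The doubled signed area Σ (x_i y_{i+1} − x_{i+1} y_i) is linear in h.
With h=0 it equals 16; the coefficient of h is 4 (from the two edges through L).
So 4·h + 16 = 2·8 = 16 ⇒ h = 0.

0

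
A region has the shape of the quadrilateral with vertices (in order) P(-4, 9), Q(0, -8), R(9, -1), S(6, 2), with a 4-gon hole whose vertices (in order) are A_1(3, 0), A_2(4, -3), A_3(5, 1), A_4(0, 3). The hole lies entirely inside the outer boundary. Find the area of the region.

Outer boundary:
P→Q: (-4)(-8) − (0)(9) = 32
Q→R: (0)(-1) − (9)(-8) = 72
R→S: (9)(2) − (6)(-1) = 24
S→P: (6)(9) − (-4)(2) = 62
Σ = 190
Area = |Σ|/2 = 95.
Hole:
Apply the shoelace (surveyor's) formula: 2A = Σ (x_i·y_{i+1} − x_{i+1}·y_i), indices taken mod 4.
Cross-terms: -9, 19, 15, -9  ⇒  Σ = 16
Area = |Σ|/2 = 8.
Net area = 95 − 8 = 87.

87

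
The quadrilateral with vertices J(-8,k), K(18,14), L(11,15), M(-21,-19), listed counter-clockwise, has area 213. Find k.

Write out the shoelace sum; only the two edges meeting at J involve k:
2·Area = [((-21)·k − (-8)·(-19)) + ((-8)·14 − 18·k)] + 222
       = -39·k + -42 = 426
⇒ k = -12.

-12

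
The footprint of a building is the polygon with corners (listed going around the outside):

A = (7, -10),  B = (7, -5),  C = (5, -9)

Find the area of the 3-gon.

5

Apply the shoelace (surveyor's) formula: 2A = Σ (x_i·y_{i+1} − x_{i+1}·y_i), indices taken mod 3.
Cross-terms: 35, -38, 13  ⇒  Σ = 10
Area = |Σ|/2 = 5.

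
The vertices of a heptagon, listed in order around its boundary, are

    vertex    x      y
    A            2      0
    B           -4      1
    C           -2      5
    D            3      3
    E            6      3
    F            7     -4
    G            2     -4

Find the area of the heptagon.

Apply the shoelace formula: 2A = Σ (x_i·y_{i+1} − x_{i+1}·y_i), indices taken mod 7.
Cross-terms: 2, -18, -21, -9, -45, -20, 8  ⇒  Σ = -103
Area = |Σ|/2 = 51.5.

51.5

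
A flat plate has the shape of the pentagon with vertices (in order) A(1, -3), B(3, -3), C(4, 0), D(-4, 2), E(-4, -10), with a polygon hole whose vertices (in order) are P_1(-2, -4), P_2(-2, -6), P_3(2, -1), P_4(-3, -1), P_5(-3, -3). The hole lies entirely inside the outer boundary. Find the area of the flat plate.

35.5

Outer boundary:
Apply Gauss's area formula: 2A = Σ (x_i·y_{i+1} − x_{i+1}·y_i), indices taken mod 5.
Σ = (6) + (12) + (8) + (48) + (22) = 96
Area = |Σ|/2 = 48.
Hole:
Apply the surveyor's formula: 2A = Σ (x_i·y_{i+1} − x_{i+1}·y_i), indices taken mod 5.
P_1→P_2: (-2)(-6) − (-2)(-4) = 4
P_2→P_3: (-2)(-1) − (2)(-6) = 14
P_3→P_4: (2)(-1) − (-3)(-1) = -5
P_4→P_5: (-3)(-3) − (-3)(-1) = 6
P_5→P_1: (-3)(-4) − (-2)(-3) = 6
Σ = 25
Area = |Σ|/2 = 12.5.
Net area = 48 − 12.5 = 35.5.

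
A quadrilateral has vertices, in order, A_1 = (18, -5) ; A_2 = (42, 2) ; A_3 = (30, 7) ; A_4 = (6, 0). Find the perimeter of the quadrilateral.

76

|A_1A_2| = √((24)² + (7)²) = √625 = 25
|A_2A_3| = √((-12)² + (5)²) = √169 = 13
|A_3A_4| = √((-24)² + (-7)²) = √625 = 25
|A_4A_1| = √((12)² + (-5)²) = √169 = 13
Perimeter = 25 + 13 + 25 + 13 = 76.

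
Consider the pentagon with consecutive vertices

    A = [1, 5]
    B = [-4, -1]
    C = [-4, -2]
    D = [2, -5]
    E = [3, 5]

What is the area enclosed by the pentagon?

41

Apply the shoelace (surveyor's) formula: 2A = Σ (x_i·y_{i+1} − x_{i+1}·y_i), indices taken mod 5.
Σ = (19) + (4) + (24) + (25) + (10) = 82
Area = |Σ|/2 = 41.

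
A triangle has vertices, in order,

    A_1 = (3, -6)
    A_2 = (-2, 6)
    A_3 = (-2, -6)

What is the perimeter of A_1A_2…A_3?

|A_1A_2| = √((-5)² + (12)²) = √169 = 13
|A_2A_3| = √((0)² + (-12)²) = √144 = 12
|A_3A_1| = √((5)² + (0)²) = √25 = 5
Perimeter = 13 + 12 + 5 = 30.

30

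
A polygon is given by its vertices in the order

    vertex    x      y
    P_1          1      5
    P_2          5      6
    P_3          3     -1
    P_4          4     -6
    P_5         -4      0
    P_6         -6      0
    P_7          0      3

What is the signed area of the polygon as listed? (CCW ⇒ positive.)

Σ = (-19) + (-23) + (-14) + (-24) + (0) + (-18) + (-3) = -101
Signed area = Σ/2 = -50.5 (negative ⇒ clockwise traversal).

-50.5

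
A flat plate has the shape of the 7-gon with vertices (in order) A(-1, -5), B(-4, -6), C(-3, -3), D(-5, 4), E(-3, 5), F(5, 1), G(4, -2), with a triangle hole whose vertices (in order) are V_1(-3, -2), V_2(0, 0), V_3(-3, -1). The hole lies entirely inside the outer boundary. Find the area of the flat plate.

Outer boundary:
Apply Gauss's area formula: 2A = Σ (x_i·y_{i+1} − x_{i+1}·y_i), indices taken mod 7.
Σ = (-14) + (-6) + (-27) + (-13) + (-28) + (-14) + (-22) = -124
Area = |Σ|/2 = 62.
Hole:
Σ = (0) + (0) + (3) = 3
Area = |Σ|/2 = 1.5.
Net area = 62 − 1.5 = 60.5.

60.5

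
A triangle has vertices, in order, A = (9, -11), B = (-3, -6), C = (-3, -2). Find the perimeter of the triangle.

32

|AB| = √((-12)² + (5)²) = √169 = 13
|BC| = √((0)² + (4)²) = √16 = 4
|CA| = √((12)² + (-9)²) = √225 = 15
Perimeter = 13 + 4 + 15 = 32.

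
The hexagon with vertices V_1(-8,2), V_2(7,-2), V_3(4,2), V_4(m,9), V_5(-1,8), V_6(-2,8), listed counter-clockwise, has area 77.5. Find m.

Write out the shoelace sum; only the two edges meeting at V_4 involve m:
2·Area = [(4·9 − m·2) + (m·8 − (-1)·9)] + 92
       = 6·m + 137 = 155
⇒ m = 3.

3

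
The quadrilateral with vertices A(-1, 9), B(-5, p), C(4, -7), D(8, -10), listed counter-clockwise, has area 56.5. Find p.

9

Write out the shoelace sum; only the two edges meeting at B involve p:
2·Area = [((-1)·p − (-5)·9) + ((-5)·(-7) − 4·p)] + 78
       = -5·p + 158 = 113
⇒ p = 9.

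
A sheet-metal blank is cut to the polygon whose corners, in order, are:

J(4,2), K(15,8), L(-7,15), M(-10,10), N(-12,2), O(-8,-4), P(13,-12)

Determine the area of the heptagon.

374.5

Σ = (2) + (281) + (80) + (100) + (64) + (148) + (74) = 749
Area = |Σ|/2 = 374.5.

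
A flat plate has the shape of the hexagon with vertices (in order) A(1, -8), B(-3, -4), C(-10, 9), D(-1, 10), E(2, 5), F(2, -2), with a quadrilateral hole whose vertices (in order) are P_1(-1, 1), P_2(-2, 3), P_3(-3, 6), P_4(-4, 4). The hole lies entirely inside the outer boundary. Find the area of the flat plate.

115.5

Outer boundary:
Σ = (-28) + (-67) + (-91) + (-25) + (-14) + (-14) = -239
Area = |Σ|/2 = 119.5.
Hole:
Apply the surveyor's formula: 2A = Σ (x_i·y_{i+1} − x_{i+1}·y_i), indices taken mod 4.
P_1→P_2: (-1)(3) − (-2)(1) = -1
P_2→P_3: (-2)(6) − (-3)(3) = -3
P_3→P_4: (-3)(4) − (-4)(6) = 12
P_4→P_1: (-4)(1) − (-1)(4) = 0
Σ = 8
Area = |Σ|/2 = 4.
Net area = 119.5 − 4 = 115.5.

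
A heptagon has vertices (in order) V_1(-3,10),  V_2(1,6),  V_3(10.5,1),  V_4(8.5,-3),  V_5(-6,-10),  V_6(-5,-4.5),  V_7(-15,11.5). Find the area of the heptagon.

Apply the surveyor's formula: 2A = Σ (x_i·y_{i+1} − x_{i+1}·y_i), indices taken mod 7.
Cross-terms: -28, -62, -40, -103, -23, -125, -115.5  ⇒  Σ = -496.5
Area = |Σ|/2 = 248.25.

248.25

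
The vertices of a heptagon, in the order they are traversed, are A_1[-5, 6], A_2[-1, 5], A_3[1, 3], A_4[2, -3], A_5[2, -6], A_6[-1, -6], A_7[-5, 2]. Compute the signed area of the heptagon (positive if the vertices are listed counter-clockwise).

-56

Apply the shoelace formula: 2A = Σ (x_i·y_{i+1} − x_{i+1}·y_i), indices taken mod 7.
Σ = (-19) + (-8) + (-9) + (-6) + (-18) + (-32) + (-20) = -112
Signed area = Σ/2 = -56 (negative ⇒ clockwise traversal).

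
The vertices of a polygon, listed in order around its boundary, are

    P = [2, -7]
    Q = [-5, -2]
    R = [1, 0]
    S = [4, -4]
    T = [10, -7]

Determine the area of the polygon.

Apply the surveyor's formula: 2A = Σ (x_i·y_{i+1} − x_{i+1}·y_i), indices taken mod 5.
Cross-terms: -39, 2, -4, 12, -56  ⇒  Σ = -85
Area = |Σ|/2 = 42.5.

42.5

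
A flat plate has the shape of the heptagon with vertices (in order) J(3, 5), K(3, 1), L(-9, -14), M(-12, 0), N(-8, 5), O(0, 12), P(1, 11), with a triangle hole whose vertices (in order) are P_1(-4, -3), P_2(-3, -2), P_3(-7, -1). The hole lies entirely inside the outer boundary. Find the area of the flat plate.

202

Outer boundary:
Apply the shoelace (surveyor's) formula: 2A = Σ (x_i·y_{i+1} − x_{i+1}·y_i), indices taken mod 7.
Σ = (-12) + (-33) + (-168) + (-60) + (-96) + (-12) + (-28) = -409
Area = |Σ|/2 = 204.5.
Hole:
Apply Gauss's area formula: 2A = Σ (x_i·y_{i+1} − x_{i+1}·y_i), indices taken mod 3.
Σ = (-1) + (-11) + (17) = 5
Area = |Σ|/2 = 2.5.
Net area = 204.5 − 2.5 = 202.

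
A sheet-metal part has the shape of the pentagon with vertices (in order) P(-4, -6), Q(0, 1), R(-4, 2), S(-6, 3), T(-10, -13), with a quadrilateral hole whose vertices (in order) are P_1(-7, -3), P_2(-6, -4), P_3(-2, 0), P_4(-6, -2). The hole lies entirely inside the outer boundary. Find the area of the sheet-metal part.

53

Outer boundary:
Σ = (-4) + (4) + (0) + (108) + (8) = 116
Area = |Σ|/2 = 58.
Hole:
Apply the shoelace formula: 2A = Σ (x_i·y_{i+1} − x_{i+1}·y_i), indices taken mod 4.
P_1→P_2: (-7)(-4) − (-6)(-3) = 10
P_2→P_3: (-6)(0) − (-2)(-4) = -8
P_3→P_4: (-2)(-2) − (-6)(0) = 4
P_4→P_1: (-6)(-3) − (-7)(-2) = 4
Σ = 10
Area = |Σ|/2 = 5.
Net area = 58 − 5 = 53.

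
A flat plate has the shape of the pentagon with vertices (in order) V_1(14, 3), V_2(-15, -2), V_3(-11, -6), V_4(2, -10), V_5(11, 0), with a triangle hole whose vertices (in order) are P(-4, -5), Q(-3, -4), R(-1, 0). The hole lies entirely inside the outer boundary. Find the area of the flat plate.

Outer boundary:
Apply Gauss's area formula: 2A = Σ (x_i·y_{i+1} − x_{i+1}·y_i), indices taken mod 5.
Σ = (17) + (68) + (122) + (110) + (33) = 350
Area = |Σ|/2 = 175.
Hole:
Σ = (1) + (-4) + (5) = 2
Area = |Σ|/2 = 1.
Net area = 175 − 1 = 174.

174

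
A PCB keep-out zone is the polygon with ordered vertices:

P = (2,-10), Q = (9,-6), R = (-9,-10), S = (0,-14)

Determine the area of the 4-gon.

44

Apply Gauss's area formula: 2A = Σ (x_i·y_{i+1} − x_{i+1}·y_i), indices taken mod 4.
Σ = (78) + (-144) + (126) + (28) = 88
Area = |Σ|/2 = 44.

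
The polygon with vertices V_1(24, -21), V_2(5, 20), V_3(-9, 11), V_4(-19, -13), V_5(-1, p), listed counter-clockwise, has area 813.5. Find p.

-11

The doubled signed area Σ (x_i y_{i+1} − x_{i+1} y_i) is linear in p.
With p=0 it equals 1154; the coefficient of p is -43 (from the two edges through V_5).
So -43·p + 1154 = 2·813.5 = 1627 ⇒ p = -11.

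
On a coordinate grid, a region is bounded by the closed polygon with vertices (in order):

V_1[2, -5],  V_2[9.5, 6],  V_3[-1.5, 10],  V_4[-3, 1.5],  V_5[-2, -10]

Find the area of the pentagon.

Apply the surveyor's formula: 2A = Σ (x_i·y_{i+1} − x_{i+1}·y_i), indices taken mod 5.
Cross-terms: 59.5, 104, 27.75, 33, 30  ⇒  Σ = 254.25
Area = |Σ|/2 = 127.125.

127.125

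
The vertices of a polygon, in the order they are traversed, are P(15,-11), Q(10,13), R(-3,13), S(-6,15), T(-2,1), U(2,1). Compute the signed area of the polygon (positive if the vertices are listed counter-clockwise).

245

Apply the shoelace formula: 2A = Σ (x_i·y_{i+1} − x_{i+1}·y_i), indices taken mod 6.
Σ = (305) + (169) + (33) + (24) + (-4) + (-37) = 490
Signed area = Σ/2 = 245 (positive ⇒ counter-clockwise traversal).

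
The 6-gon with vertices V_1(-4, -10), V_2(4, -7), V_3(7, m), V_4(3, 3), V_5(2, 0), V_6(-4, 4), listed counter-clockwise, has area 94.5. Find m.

The doubled signed area Σ (x_i y_{i+1} − x_{i+1} y_i) is linear in m.
With m=0 it equals 196; the coefficient of m is 1 (from the two edges through V_3).
So 1·m + 196 = 2·94.5 = 189 ⇒ m = -7.

-7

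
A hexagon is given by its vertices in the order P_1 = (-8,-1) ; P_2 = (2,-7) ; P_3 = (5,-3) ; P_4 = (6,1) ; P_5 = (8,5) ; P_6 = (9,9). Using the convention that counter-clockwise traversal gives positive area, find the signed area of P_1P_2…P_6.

111

Cross-terms: 58, 29, 23, 22, 27, 63  ⇒  Σ = 222
Signed area = Σ/2 = 111 (positive ⇒ counter-clockwise traversal).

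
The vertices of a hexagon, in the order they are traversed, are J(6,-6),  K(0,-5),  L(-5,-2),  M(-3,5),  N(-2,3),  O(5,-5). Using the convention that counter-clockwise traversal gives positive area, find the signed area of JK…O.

Apply the shoelace (surveyor's) formula: 2A = Σ (x_i·y_{i+1} − x_{i+1}·y_i), indices taken mod 6.
Cross-terms: -30, -25, -31, 1, -5, 0  ⇒  Σ = -90
Signed area = Σ/2 = -45 (negative ⇒ clockwise traversal).

-45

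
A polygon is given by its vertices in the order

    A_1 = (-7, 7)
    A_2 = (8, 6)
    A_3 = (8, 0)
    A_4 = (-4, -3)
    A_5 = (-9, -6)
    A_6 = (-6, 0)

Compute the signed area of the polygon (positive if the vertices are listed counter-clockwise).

-125.5

Σ = (-98) + (-48) + (-24) + (-3) + (-36) + (-42) = -251
Signed area = Σ/2 = -125.5 (negative ⇒ clockwise traversal).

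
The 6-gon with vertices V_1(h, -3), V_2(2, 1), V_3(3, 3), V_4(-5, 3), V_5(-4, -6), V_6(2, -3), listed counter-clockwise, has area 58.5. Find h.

6

Write out the shoelace sum; only the two edges meeting at V_1 involve h:
2·Area = [(2·(-3) − h·(-3)) + (h·1 − 2·(-3))] + 93
       = 4·h + 93 = 117
⇒ h = 6.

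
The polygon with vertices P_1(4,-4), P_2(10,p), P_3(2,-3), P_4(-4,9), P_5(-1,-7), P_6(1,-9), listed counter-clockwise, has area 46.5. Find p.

-4

The doubled signed area Σ (x_i y_{i+1} − x_{i+1} y_i) is linear in p.
With p=0 it equals 101; the coefficient of p is 2 (from the two edges through P_2).
So 2·p + 101 = 2·46.5 = 93 ⇒ p = -4.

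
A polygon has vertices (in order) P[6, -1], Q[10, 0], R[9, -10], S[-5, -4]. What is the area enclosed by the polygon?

Apply Gauss's area formula: 2A = Σ (x_i·y_{i+1} − x_{i+1}·y_i), indices taken mod 4.
Σ = (10) + (-100) + (-86) + (29) = -147
Area = |Σ|/2 = 73.5.

73.5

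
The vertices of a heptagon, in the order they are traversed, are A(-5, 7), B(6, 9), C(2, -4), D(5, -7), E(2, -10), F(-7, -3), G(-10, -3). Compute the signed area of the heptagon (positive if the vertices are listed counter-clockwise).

Σ = (-87) + (-42) + (6) + (-36) + (-76) + (-9) + (-85) = -329
Signed area = Σ/2 = -164.5 (negative ⇒ clockwise traversal).

-164.5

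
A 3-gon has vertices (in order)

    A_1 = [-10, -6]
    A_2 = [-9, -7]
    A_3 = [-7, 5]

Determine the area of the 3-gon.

7

Apply the shoelace formula: 2A = Σ (x_i·y_{i+1} − x_{i+1}·y_i), indices taken mod 3.
Σ = (16) + (-94) + (92) = 14
Area = |Σ|/2 = 7.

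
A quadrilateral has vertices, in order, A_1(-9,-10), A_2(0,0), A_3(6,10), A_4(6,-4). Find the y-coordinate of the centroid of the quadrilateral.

Apply the shoelace (surveyor's) formula. First the cross-terms c_i = x_i·y_{i+1} − x_{i+1}·y_i:
  0, 0, -84, -96  ⇒  2A = -180, A = -90.
Then Σ (y_i + y_{i+1})·c_i = 840, so ȳ = 840 / (6·(-90)) = -14/9.

-14/9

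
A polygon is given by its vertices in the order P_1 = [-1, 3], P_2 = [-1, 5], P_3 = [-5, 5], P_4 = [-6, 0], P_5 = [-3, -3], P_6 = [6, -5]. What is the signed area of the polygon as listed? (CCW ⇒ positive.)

56

Apply the shoelace formula: 2A = Σ (x_i·y_{i+1} − x_{i+1}·y_i), indices taken mod 6.
Cross-terms: -2, 20, 30, 18, 33, 13  ⇒  Σ = 112
Signed area = Σ/2 = 56 (positive ⇒ counter-clockwise traversal).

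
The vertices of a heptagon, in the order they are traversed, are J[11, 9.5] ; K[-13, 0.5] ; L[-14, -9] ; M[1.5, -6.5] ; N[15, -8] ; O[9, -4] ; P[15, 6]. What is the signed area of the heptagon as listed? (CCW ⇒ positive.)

Apply Gauss's area formula: 2A = Σ (x_i·y_{i+1} − x_{i+1}·y_i), indices taken mod 7.
Cross-terms: 129, 124, 104.5, 85.5, 12, 114, 76.5  ⇒  Σ = 645.5
Signed area = Σ/2 = 322.75 (positive ⇒ counter-clockwise traversal).

322.75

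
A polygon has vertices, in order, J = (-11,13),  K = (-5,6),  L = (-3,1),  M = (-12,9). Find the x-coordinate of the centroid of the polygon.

Apply the shoelace (surveyor's) formula. First the cross-terms c_i = x_i·y_{i+1} − x_{i+1}·y_i:
  -1, 13, -15, -57  ⇒  2A = -60, A = -30.
Then Σ (x_i + x_{i+1})·c_i = 1448, so x̄ = 1448 / (6·(-30)) = -362/45.

-362/45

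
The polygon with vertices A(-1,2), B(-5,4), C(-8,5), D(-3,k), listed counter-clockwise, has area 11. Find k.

Write out the shoelace sum; only the two edges meeting at D involve k:
2·Area = [((-8)·k − (-3)·5) + ((-3)·2 − (-1)·k)] + 13
       = -7·k + 22 = 22
⇒ k = 0.

0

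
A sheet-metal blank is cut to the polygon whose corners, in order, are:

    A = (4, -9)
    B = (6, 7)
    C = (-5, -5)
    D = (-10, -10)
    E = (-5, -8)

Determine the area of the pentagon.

97

Apply the shoelace formula: 2A = Σ (x_i·y_{i+1} − x_{i+1}·y_i), indices taken mod 5.
Cross-terms: 82, 5, 0, 30, 77  ⇒  Σ = 194
Area = |Σ|/2 = 97.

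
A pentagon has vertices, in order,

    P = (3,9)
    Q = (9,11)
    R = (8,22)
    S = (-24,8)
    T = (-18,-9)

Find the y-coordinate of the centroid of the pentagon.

Apply the surveyor's formula. First the cross-terms c_i = x_i·y_{i+1} − x_{i+1}·y_i:
  -48, 110, 592, 360, -135  ⇒  2A = 879, A = 439.5.
Then Σ (y_i + y_{i+1})·c_i = 20070, so ȳ = 20070 / (6·439.5) = 2230/293.

2230/293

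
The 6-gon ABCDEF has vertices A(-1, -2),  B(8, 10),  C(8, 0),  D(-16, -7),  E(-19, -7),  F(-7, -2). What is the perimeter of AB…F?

|AB| = √((9)² + (12)²) = √225 = 15
|BC| = √((0)² + (-10)²) = √100 = 10
|CD| = √((-24)² + (-7)²) = √625 = 25
|DE| = √((-3)² + (0)²) = √9 = 3
|EF| = √((12)² + (5)²) = √169 = 13
|FA| = √((6)² + (0)²) = √36 = 6
Perimeter = 15 + 10 + 25 + 3 + 13 + 6 = 72.

72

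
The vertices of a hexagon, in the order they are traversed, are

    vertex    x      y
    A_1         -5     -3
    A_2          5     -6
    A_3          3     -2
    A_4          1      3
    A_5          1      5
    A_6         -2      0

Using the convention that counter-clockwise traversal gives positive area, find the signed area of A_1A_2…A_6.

41

Apply the shoelace formula: 2A = Σ (x_i·y_{i+1} − x_{i+1}·y_i), indices taken mod 6.
A_1→A_2: (-5)(-6) − (5)(-3) = 45
A_2→A_3: (5)(-2) − (3)(-6) = 8
A_3→A_4: (3)(3) − (1)(-2) = 11
A_4→A_5: (1)(5) − (1)(3) = 2
A_5→A_6: (1)(0) − (-2)(5) = 10
A_6→A_1: (-2)(-3) − (-5)(0) = 6
Σ = 82
Signed area = Σ/2 = 41 (positive ⇒ counter-clockwise traversal).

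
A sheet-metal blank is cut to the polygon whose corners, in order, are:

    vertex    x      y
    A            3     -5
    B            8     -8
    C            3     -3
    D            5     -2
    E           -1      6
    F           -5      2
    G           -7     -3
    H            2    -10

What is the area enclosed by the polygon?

103

Σ = (16) + (0) + (9) + (28) + (28) + (29) + (76) + (20) = 206
Area = |Σ|/2 = 103.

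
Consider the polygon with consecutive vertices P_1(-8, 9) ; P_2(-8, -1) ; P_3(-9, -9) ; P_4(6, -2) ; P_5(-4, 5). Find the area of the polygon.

Apply Gauss's area formula: 2A = Σ (x_i·y_{i+1} − x_{i+1}·y_i), indices taken mod 5.
P_1→P_2: (-8)(-1) − (-8)(9) = 80
P_2→P_3: (-8)(-9) − (-9)(-1) = 63
P_3→P_4: (-9)(-2) − (6)(-9) = 72
P_4→P_5: (6)(5) − (-4)(-2) = 22
P_5→P_1: (-4)(9) − (-8)(5) = 4
Σ = 241
Area = |Σ|/2 = 120.5.

120.5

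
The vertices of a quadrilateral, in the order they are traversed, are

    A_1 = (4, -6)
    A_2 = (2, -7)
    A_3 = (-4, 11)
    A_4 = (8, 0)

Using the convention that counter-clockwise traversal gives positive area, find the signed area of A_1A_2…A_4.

Σ = (-16) + (-6) + (-88) + (-48) = -158
Signed area = Σ/2 = -79 (negative ⇒ clockwise traversal).

-79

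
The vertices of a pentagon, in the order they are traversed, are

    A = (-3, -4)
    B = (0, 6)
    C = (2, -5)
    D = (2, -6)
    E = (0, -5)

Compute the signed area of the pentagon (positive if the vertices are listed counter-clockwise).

-28.5

Σ = (-18) + (-12) + (-2) + (-10) + (-15) = -57
Signed area = Σ/2 = -28.5 (negative ⇒ clockwise traversal).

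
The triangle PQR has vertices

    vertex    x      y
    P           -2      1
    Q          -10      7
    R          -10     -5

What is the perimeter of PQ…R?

32

|PQ| = √((-8)² + (6)²) = √100 = 10
|QR| = √((0)² + (-12)²) = √144 = 12
|RP| = √((8)² + (6)²) = √100 = 10
Perimeter = 10 + 12 + 10 = 32.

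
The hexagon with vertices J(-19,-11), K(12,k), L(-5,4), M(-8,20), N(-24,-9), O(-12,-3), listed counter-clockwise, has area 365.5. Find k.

The doubled signed area Σ (x_i y_{i+1} − x_{i+1} y_i) is linear in k.
With k=0 it equals 703; the coefficient of k is -14 (from the two edges through K).
So -14·k + 703 = 2·365.5 = 731 ⇒ k = -2.

-2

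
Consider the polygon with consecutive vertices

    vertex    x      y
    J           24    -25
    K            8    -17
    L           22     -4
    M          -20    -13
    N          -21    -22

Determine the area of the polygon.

Apply the surveyor's formula: 2A = Σ (x_i·y_{i+1} − x_{i+1}·y_i), indices taken mod 5.
Σ = (-208) + (342) + (-366) + (167) + (1053) = 988
Area = |Σ|/2 = 494.

494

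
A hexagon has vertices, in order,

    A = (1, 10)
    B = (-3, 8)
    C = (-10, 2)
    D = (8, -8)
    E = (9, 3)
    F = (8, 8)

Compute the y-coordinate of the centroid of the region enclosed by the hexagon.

298/147

Apply the surveyor's formula. First the cross-terms c_i = x_i·y_{i+1} − x_{i+1}·y_i:
  38, 74, 64, 96, 48, 72  ⇒  2A = 392, A = 196.
Then Σ (y_i + y_{i+1})·c_i = 2384, so ȳ = 2384 / (6·196) = 298/147.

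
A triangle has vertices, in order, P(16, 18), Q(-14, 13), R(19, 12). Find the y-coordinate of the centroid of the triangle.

Apply Gauss's area formula. First the cross-terms c_i = x_i·y_{i+1} − x_{i+1}·y_i:
  460, -415, 150  ⇒  2A = 195, A = 97.5.
Then Σ (y_i + y_{i+1})·c_i = 8385, so ȳ = 8385 / (6·97.5) = 43/3.

43/3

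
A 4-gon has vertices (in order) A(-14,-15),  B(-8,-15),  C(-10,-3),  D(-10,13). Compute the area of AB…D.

68

Σ = (90) + (-126) + (-160) + (332) = 136
Area = |Σ|/2 = 68.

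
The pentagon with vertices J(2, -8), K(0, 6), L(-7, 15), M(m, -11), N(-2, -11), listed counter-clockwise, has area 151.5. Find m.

Write out the shoelace sum; only the two edges meeting at M involve m:
2·Area = [((-7)·(-11) − m·15) + (m·(-11) − (-2)·(-11))] + 92
       = -26·m + 147 = 303
⇒ m = -6.

-6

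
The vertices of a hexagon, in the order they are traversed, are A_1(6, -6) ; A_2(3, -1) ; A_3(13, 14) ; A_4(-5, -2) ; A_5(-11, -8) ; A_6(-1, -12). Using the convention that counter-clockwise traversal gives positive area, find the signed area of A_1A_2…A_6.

165.5

Apply Gauss's area formula: 2A = Σ (x_i·y_{i+1} − x_{i+1}·y_i), indices taken mod 6.
Cross-terms: 12, 55, 44, 18, 124, 78  ⇒  Σ = 331
Signed area = Σ/2 = 165.5 (positive ⇒ counter-clockwise traversal).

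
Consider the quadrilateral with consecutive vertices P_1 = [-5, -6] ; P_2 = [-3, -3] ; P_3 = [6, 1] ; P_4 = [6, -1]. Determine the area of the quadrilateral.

Apply Gauss's area formula: 2A = Σ (x_i·y_{i+1} − x_{i+1}·y_i), indices taken mod 4.
Cross-terms: -3, 15, -12, -41  ⇒  Σ = -41
Area = |Σ|/2 = 20.5.

20.5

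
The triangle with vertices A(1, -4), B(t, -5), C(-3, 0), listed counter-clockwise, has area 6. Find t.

Write out the shoelace sum; only the two edges meeting at B involve t:
2·Area = [(1·(-5) − t·(-4)) + (t·0 − (-3)·(-5))] + 12
       = 4·t + -8 = 12
⇒ t = 5.

5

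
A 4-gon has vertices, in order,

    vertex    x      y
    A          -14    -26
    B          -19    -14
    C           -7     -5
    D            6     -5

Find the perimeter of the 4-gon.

70

|AB| = √((-5)² + (12)²) = √169 = 13
|BC| = √((12)² + (9)²) = √225 = 15
|CD| = √((13)² + (0)²) = √169 = 13
|DA| = √((-20)² + (-21)²) = √841 = 29
Perimeter = 13 + 15 + 13 + 29 = 70.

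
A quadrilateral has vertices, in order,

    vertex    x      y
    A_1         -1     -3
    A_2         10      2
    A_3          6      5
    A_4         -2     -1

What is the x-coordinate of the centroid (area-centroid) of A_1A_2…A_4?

Apply the surveyor's formula. First the cross-terms c_i = x_i·y_{i+1} − x_{i+1}·y_i:
  28, 38, 4, 5  ⇒  2A = 75, A = 37.5.
Then Σ (x_i + x_{i+1})·c_i = 861, so x̄ = 861 / (6·37.5) = 287/75.

287/75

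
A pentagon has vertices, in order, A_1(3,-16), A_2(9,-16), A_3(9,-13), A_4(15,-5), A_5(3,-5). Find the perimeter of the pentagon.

42

|A_1A_2| = √((6)² + (0)²) = √36 = 6
|A_2A_3| = √((0)² + (3)²) = √9 = 3
|A_3A_4| = √((6)² + (8)²) = √100 = 10
|A_4A_5| = √((-12)² + (0)²) = √144 = 12
|A_5A_1| = √((0)² + (-11)²) = √121 = 11
Perimeter = 6 + 3 + 10 + 12 + 11 = 42.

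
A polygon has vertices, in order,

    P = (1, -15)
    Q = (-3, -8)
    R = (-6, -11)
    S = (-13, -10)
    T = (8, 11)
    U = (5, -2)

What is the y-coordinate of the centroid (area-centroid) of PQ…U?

-631/179

Apply Gauss's area formula. First the cross-terms c_i = x_i·y_{i+1} − x_{i+1}·y_i:
  -53, -15, -83, -63, -71, -73  ⇒  2A = -358, A = -179.
Then Σ (y_i + y_{i+1})·c_i = 3786, so ȳ = 3786 / (6·(-179)) = -631/179.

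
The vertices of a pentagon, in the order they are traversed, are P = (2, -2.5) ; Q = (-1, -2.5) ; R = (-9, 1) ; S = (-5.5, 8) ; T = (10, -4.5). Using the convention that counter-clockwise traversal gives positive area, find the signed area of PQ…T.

-84.375

Apply the shoelace formula: 2A = Σ (x_i·y_{i+1} − x_{i+1}·y_i), indices taken mod 5.
Σ = (-7.5) + (-23.5) + (-66.5) + (-55.25) + (-16) = -168.75
Signed area = Σ/2 = -84.375 (negative ⇒ clockwise traversal).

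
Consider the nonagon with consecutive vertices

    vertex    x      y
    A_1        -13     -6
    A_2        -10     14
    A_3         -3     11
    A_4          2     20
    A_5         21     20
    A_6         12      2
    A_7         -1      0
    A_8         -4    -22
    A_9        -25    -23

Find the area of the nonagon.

Σ = (-242) + (-68) + (-82) + (-380) + (-198) + (2) + (22) + (-458) + (-149) = -1553
Area = |Σ|/2 = 776.5.

776.5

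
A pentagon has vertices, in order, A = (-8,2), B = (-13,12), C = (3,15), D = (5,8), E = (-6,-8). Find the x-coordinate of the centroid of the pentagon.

Apply the shoelace (surveyor's) formula. First the cross-terms c_i = x_i·y_{i+1} − x_{i+1}·y_i:
  -70, -231, -51, 8, -76  ⇒  2A = -420, A = -210.
Then Σ (x_i + x_{i+1})·c_i = 4428, so x̄ = 4428 / (6·(-210)) = -123/35.

-123/35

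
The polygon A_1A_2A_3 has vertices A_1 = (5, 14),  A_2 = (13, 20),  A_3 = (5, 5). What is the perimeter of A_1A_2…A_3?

36

|A_1A_2| = √((8)² + (6)²) = √100 = 10
|A_2A_3| = √((-8)² + (-15)²) = √289 = 17
|A_3A_1| = √((0)² + (9)²) = √81 = 9
Perimeter = 10 + 17 + 9 = 36.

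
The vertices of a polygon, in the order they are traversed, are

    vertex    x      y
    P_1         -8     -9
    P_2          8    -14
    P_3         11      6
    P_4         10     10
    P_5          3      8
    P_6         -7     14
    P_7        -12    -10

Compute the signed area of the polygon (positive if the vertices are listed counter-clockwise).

425

Apply Gauss's area formula: 2A = Σ (x_i·y_{i+1} − x_{i+1}·y_i), indices taken mod 7.
Σ = (184) + (202) + (50) + (50) + (98) + (238) + (28) = 850
Signed area = Σ/2 = 425 (positive ⇒ counter-clockwise traversal).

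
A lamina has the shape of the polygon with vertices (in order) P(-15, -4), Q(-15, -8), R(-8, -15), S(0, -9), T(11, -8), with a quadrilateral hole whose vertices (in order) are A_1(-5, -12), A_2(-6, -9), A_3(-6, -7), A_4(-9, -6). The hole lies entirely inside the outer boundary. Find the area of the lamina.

108

Outer boundary:
P→Q: (-15)(-8) − (-15)(-4) = 60
Q→R: (-15)(-15) − (-8)(-8) = 161
R→S: (-8)(-9) − (0)(-15) = 72
S→T: (0)(-8) − (11)(-9) = 99
T→P: (11)(-4) − (-15)(-8) = -164
Σ = 228
Area = |Σ|/2 = 114.
Hole:
Apply the shoelace formula: 2A = Σ (x_i·y_{i+1} − x_{i+1}·y_i), indices taken mod 4.
A_1→A_2: (-5)(-9) − (-6)(-12) = -27
A_2→A_3: (-6)(-7) − (-6)(-9) = -12
A_3→A_4: (-6)(-6) − (-9)(-7) = -27
A_4→A_1: (-9)(-12) − (-5)(-6) = 78
Σ = 12
Area = |Σ|/2 = 6.
Net area = 114 − 6 = 108.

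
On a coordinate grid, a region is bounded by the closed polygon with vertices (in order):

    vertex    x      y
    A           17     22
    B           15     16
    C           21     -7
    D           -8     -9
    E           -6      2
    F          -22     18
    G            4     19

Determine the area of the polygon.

Apply the shoelace (surveyor's) formula: 2A = Σ (x_i·y_{i+1} − x_{i+1}·y_i), indices taken mod 7.
Cross-terms: -58, -441, -245, -70, -64, -490, -235  ⇒  Σ = -1603
Area = |Σ|/2 = 801.5.

801.5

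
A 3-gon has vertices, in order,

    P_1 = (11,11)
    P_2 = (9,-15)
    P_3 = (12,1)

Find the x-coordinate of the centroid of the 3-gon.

32/3

Apply the surveyor's formula. First the cross-terms c_i = x_i·y_{i+1} − x_{i+1}·y_i:
  -264, 189, 121  ⇒  2A = 46, A = 23.
Then Σ (x_i + x_{i+1})·c_i = 1472, so x̄ = 1472 / (6·23) = 32/3.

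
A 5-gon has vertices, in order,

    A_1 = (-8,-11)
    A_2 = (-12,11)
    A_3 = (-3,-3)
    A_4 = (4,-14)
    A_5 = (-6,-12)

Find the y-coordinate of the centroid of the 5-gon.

-1252/259

Apply Gauss's area formula. First the cross-terms c_i = x_i·y_{i+1} − x_{i+1}·y_i:
  -220, 69, 54, -132, -30  ⇒  2A = -259, A = -129.5.
Then Σ (y_i + y_{i+1})·c_i = 3756, so ȳ = 3756 / (6·(-129.5)) = -1252/259.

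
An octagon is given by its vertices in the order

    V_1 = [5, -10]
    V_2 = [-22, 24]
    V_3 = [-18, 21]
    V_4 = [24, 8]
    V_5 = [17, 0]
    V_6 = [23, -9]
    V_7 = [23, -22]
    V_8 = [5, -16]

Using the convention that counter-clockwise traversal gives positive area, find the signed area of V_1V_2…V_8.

-797

V_1→V_2: (5)(24) − (-22)(-10) = -100
V_2→V_3: (-22)(21) − (-18)(24) = -30
V_3→V_4: (-18)(8) − (24)(21) = -648
V_4→V_5: (24)(0) − (17)(8) = -136
V_5→V_6: (17)(-9) − (23)(0) = -153
V_6→V_7: (23)(-22) − (23)(-9) = -299
V_7→V_8: (23)(-16) − (5)(-22) = -258
V_8→V_1: (5)(-10) − (5)(-16) = 30
Σ = -1594
Signed area = Σ/2 = -797 (negative ⇒ clockwise traversal).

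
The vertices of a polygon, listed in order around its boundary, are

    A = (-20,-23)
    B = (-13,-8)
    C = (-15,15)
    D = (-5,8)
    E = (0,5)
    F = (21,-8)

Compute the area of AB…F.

636

Cross-terms: -139, -315, -45, -25, -105, -643  ⇒  Σ = -1272
Area = |Σ|/2 = 636.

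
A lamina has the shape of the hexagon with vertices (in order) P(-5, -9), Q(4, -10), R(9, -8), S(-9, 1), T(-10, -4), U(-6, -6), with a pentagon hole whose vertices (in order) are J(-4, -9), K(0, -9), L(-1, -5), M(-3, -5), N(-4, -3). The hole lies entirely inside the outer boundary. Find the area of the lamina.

Outer boundary:
Apply the shoelace formula: 2A = Σ (x_i·y_{i+1} − x_{i+1}·y_i), indices taken mod 6.
Σ = (86) + (58) + (-63) + (46) + (36) + (24) = 187
Area = |Σ|/2 = 93.5.
Hole:
Apply the shoelace formula: 2A = Σ (x_i·y_{i+1} − x_{i+1}·y_i), indices taken mod 5.
Σ = (36) + (-9) + (-10) + (-11) + (24) = 30
Area = |Σ|/2 = 15.
Net area = 93.5 − 15 = 78.5.

78.5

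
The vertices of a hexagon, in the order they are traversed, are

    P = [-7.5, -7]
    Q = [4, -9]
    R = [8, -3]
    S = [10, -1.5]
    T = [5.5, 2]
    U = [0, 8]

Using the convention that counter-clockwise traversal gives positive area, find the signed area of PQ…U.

Apply the shoelace formula: 2A = Σ (x_i·y_{i+1} − x_{i+1}·y_i), indices taken mod 6.
Σ = (95.5) + (60) + (18) + (28.25) + (44) + (60) = 305.75
Signed area = Σ/2 = 152.875 (positive ⇒ counter-clockwise traversal).

152.875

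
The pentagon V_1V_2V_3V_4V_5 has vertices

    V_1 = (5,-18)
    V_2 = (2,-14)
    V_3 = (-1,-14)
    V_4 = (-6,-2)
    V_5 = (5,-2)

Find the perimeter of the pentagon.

48

|V_1V_2| = √((-3)² + (4)²) = √25 = 5
|V_2V_3| = √((-3)² + (0)²) = √9 = 3
|V_3V_4| = √((-5)² + (12)²) = √169 = 13
|V_4V_5| = √((11)² + (0)²) = √121 = 11
|V_5V_1| = √((0)² + (-16)²) = √256 = 16
Perimeter = 5 + 3 + 13 + 11 + 16 = 48.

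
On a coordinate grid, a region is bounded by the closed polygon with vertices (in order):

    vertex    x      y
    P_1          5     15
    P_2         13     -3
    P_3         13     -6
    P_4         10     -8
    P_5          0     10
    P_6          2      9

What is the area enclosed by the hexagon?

114

P_1→P_2: (5)(-3) − (13)(15) = -210
P_2→P_3: (13)(-6) − (13)(-3) = -39
P_3→P_4: (13)(-8) − (10)(-6) = -44
P_4→P_5: (10)(10) − (0)(-8) = 100
P_5→P_6: (0)(9) − (2)(10) = -20
P_6→P_1: (2)(15) − (5)(9) = -15
Σ = -228
Area = |Σ|/2 = 114.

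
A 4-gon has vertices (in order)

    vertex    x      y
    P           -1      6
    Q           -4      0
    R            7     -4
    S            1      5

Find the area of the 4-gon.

45

Apply the surveyor's formula: 2A = Σ (x_i·y_{i+1} − x_{i+1}·y_i), indices taken mod 4.
Σ = (24) + (16) + (39) + (11) = 90
Area = |Σ|/2 = 45.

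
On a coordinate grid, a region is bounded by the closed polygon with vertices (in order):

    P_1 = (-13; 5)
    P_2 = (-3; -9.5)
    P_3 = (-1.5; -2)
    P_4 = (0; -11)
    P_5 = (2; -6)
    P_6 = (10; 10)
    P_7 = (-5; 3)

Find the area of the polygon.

171.375

Apply the surveyor's formula: 2A = Σ (x_i·y_{i+1} − x_{i+1}·y_i), indices taken mod 7.
P_1→P_2: (-13)(-9.5) − (-3)(5) = 138.5
P_2→P_3: (-3)(-2) − (-1.5)(-9.5) = -8.25
P_3→P_4: (-1.5)(-11) − (0)(-2) = 16.5
P_4→P_5: (0)(-6) − (2)(-11) = 22
P_5→P_6: (2)(10) − (10)(-6) = 80
P_6→P_7: (10)(3) − (-5)(10) = 80
P_7→P_1: (-5)(5) − (-13)(3) = 14
Σ = 342.75
Area = |Σ|/2 = 171.375.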